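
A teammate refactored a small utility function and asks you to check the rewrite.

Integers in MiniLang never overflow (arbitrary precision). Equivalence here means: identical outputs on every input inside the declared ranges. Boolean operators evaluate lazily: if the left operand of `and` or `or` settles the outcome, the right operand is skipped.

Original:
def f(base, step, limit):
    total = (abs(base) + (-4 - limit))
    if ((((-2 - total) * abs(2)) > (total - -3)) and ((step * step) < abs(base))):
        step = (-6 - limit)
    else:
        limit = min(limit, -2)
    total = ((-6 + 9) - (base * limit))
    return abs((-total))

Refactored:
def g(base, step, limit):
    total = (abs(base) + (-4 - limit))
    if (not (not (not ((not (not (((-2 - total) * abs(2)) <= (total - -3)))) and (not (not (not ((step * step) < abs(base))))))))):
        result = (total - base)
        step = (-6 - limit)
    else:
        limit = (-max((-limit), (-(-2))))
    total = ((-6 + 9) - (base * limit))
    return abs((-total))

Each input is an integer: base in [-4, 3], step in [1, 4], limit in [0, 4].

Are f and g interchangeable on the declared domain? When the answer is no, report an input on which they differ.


Evaluate both at base=-4, step=1, limit=0.
f: total := 0 | ((((-2 - total) * abs(2)) > (total - -3)) and ((step * step) < abs(base))): false | limit := -2 | total := -5 | result 5
g: total := 0 | (not (not (not ((not (not (((-2 - total) * abs(2)) <= (total - -3)))) and (not (not (not ((step * step) < abs(base))))))))): true | result := 4 | step := -6 | total := 3 | result 3
5 vs 3 — the two versions disagree here.
verdict: not equivalent; witness: base=-4, step=1, limit=0


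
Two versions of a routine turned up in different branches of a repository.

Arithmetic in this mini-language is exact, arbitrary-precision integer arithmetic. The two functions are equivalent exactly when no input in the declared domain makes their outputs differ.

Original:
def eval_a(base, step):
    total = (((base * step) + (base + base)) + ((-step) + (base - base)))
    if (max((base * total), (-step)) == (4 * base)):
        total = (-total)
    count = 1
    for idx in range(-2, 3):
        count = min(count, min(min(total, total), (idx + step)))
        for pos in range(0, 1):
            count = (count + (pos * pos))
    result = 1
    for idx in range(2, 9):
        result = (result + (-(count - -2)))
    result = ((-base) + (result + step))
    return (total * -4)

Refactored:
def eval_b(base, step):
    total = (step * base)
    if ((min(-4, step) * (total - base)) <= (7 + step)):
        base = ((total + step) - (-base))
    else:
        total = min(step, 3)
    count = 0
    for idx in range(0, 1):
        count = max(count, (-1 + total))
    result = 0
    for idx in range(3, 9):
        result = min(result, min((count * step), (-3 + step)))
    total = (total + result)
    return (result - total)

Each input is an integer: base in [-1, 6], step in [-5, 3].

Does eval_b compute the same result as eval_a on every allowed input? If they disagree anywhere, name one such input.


These are not equivalent — on base=-1, step=-5 the outputs split (-32 vs -5).
eval_a: total=8, then (max((base * total), (-step)) == (4 * base)) is false, then count=1, then (idx=-2), then count=-7, then (pos=0), then count=-7, then (idx=-1), then count=-7, then (pos=0), then count=-7, then (idx=0), then count=-7, then (pos=0), then count=-7, then (idx=1), then count=-7, then (pos=0), then count=-7, then (idx=2), then count=-7, then (pos=0), then count=-7, then result=1, then (idx=2), then result=6, then (idx=3), then result=11, then (idx=4), then result=16, then (idx=5), then result=21, then (idx=6), then result=26, then (idx=7), then result=31, then (idx=8), then result=36, then result=32, then returns -32
eval_b: total=5, then ((min(-4, step) * (total - base)) <= (7 + step)) is true, then base=-1, then count=0, then (idx=0), then count=4, then result=0, then (idx=3), then result=-20, then (idx=4), then result=-20, then (idx=5), then result=-20, then (idx=6), then result=-20, then (idx=7), then result=-20, then (idx=8), then result=-20, then total=-15, then returns -5
verdict: not equivalent; witness: base=-1, step=-5


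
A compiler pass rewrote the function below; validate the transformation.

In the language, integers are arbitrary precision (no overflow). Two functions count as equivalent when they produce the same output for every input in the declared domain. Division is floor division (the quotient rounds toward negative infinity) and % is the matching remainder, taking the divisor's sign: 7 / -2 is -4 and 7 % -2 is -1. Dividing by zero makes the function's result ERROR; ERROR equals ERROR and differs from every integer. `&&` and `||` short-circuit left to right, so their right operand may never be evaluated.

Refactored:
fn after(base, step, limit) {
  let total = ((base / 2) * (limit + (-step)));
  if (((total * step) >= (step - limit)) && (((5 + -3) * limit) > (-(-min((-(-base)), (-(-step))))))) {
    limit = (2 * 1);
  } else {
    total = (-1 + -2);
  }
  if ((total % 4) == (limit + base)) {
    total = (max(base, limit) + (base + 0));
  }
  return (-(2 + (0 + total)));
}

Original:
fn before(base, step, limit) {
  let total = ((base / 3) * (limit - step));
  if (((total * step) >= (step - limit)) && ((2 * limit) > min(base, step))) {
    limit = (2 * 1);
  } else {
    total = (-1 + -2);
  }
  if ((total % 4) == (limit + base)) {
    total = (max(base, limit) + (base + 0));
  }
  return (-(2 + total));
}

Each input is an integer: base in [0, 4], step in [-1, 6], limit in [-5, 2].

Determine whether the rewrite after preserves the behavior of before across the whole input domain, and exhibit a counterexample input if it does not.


Not equivalent: base=2, step=-1, limit=0 separates them (-2 vs -3).
before: total := 0 | (((total * step) >= (step - limit)) && ((2 * limit) > min(base, step))): true | limit := 2 | ((total % 4) == (limit + base)): false | result -2
after: total := 1 | (((total * step) >= (step - limit)) && (((5 + -3) * limit) > (-(-min((-(-base)), (-(-step))))))): true | limit := 2 | ((total % 4) == (limit + base)): false | result -3
verdict: not equivalent; witness: base=2, step=-1, limit=0


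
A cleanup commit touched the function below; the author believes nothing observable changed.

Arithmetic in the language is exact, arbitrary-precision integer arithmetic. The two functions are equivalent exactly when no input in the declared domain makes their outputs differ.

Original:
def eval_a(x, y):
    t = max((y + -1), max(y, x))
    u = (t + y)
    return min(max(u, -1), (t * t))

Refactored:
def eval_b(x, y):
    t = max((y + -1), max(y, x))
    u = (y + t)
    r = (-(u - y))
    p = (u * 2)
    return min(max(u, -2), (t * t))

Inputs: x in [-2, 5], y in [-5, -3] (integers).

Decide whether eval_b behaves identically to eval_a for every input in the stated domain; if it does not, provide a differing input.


There is a counterexample at x=-2, y=-5: -1 on one side, -2 on the other.
eval_a: t := -2 | u := -7 | result -1
eval_b: t := -2 | u := -7 | r := 2 | p := -14 | result -2
verdict: not equivalent; witness: x=-2, y=-5


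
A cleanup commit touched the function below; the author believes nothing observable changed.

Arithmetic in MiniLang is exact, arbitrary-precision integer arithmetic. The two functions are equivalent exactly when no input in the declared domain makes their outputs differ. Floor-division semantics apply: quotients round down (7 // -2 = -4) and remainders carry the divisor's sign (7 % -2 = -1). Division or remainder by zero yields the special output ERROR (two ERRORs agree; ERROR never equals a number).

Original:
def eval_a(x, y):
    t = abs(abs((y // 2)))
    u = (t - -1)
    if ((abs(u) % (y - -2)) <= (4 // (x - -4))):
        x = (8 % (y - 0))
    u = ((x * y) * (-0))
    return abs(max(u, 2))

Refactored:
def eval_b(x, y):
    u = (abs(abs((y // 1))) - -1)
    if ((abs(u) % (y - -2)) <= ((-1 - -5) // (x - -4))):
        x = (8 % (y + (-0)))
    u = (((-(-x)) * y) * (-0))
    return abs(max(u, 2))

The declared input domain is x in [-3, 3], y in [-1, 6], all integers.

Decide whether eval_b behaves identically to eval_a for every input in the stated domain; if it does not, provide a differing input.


Equivalent. The one real change (`2` became `1`) has no effect anywhere in the declared ranges.
An exhaustive pass over the 56 declared inputs shows identical outputs.
One worked example (x=0, y=2) — eval_a: t := 1 | u := 2 | ((abs(u) % (y - -2)) <= (4 // (x - -4))): false | u := 0 | result 2; eval_b: u := 3 | ((abs(u) % (y - -2)) <= ((-1 - -5) // (x - -4))): false | u := 0 | result 2; agreement on 2.
verdict: equivalent


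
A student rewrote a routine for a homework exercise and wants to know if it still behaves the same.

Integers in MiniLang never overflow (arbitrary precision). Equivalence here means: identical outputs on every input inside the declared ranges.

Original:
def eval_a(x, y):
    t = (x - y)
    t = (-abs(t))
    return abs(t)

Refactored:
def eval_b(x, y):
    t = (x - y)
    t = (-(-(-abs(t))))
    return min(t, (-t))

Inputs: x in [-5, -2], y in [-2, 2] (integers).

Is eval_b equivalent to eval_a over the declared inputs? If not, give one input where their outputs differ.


The rewrite breaks on x=-5, y=-2, where the results are 3 and -3.
eval_a: t := -3 | t := -3 | result 3
eval_b: t := -3 | t := -3 | result -3
verdict: not equivalent; witness: x=-5, y=-2


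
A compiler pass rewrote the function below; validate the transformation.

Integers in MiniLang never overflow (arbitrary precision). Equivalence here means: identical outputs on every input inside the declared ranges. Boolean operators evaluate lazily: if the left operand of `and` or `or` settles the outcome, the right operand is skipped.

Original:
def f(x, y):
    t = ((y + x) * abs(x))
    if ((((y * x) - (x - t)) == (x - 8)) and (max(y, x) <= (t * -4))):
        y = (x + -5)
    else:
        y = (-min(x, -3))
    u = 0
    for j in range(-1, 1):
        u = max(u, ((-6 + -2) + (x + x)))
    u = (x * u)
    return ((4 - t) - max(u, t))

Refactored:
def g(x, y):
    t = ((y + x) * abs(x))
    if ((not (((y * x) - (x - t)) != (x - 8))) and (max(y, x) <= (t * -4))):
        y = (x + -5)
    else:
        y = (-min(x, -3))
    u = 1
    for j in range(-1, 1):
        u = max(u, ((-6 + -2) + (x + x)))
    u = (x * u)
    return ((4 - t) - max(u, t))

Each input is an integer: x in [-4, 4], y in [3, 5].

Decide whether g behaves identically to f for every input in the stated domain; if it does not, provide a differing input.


These are not equivalent — on x=-4, y=3 the outputs split (8 vs 12).
f: t = -4; ((((y * x) - (x - t)) == (x - 8)) and (max(y, x) <= (t * -4))) -> true; y = -9; u = 0; [j=-1]; u = 0; [j=0]; u = 0; u = 0; return 8
g: t = -4; ((not (((y * x) - (x - t)) != (x - 8))) and (max(y, x) <= (t * -4))) -> true; y = -9; u = 1; [j=-1]; u = 1; [j=0]; u = 1; u = -4; return 12
verdict: not equivalent; witness: x=-4, y=3


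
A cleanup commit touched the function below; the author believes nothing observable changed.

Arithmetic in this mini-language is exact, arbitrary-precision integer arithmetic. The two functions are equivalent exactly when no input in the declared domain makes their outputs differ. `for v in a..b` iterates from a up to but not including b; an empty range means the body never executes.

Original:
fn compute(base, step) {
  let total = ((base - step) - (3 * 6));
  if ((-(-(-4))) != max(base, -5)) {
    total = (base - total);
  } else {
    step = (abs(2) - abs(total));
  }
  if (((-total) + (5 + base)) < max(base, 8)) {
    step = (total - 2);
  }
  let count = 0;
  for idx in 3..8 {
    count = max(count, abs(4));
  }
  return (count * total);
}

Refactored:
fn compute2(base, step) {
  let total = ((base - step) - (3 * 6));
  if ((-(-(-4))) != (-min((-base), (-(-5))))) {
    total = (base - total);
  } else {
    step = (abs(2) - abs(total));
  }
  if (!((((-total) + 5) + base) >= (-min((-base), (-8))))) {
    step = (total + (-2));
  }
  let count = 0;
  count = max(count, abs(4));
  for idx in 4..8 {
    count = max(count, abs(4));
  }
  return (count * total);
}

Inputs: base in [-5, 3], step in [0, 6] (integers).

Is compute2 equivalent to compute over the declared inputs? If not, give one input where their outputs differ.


Reading the diff, among the changes: loop structure differs; and arithmetic usage differs; and boolean connective usage differs; and comparison usage differs; and min/max/abs usage differs; and statement counts differ; and constant usage differs.
One worked example (base=-3, step=1) — compute: total=-22, then ((-(-(-4))) != max(base, -5)) is true, then total=19, then (((-total) + (5 + base)) < max(base, 8)) is true, then step=17, then count=0, then (idx=3), then count=4, then (idx=4), then count=4, then (idx=5), then count=4, then (idx=6), then count=4, then (idx=7), then count=4, then returns 76; compute2: total=-22, then ((-(-(-4))) != (-min((-base), (-(-5))))) is true, then total=19, then (!((((-total) + 5) + base) >= (-min((-base), (-8))))) is true, then step=17, then count=0, then count=4, then (idx=4), then count=4, then (idx=5), then count=4, then (idx=6), then count=4, then (idx=7), then count=4, then returns 76; agreement on 76.
An exhaustive pass over the 63 declared inputs shows identical outputs.
verdict: equivalent


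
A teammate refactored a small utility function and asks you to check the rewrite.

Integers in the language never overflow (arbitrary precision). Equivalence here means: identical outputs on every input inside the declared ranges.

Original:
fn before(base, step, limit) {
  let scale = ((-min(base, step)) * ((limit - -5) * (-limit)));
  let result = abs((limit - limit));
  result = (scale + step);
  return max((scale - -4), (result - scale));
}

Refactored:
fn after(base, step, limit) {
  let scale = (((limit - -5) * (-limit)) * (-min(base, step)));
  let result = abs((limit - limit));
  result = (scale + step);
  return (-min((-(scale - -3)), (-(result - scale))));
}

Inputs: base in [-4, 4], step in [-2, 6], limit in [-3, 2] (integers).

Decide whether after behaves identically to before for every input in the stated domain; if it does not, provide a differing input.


Run the pair on base=-4, step=-2, limit=-3.
before: scale becomes 24; next result becomes 0; next result becomes 22; next final value 28
after: scale becomes 24; next result becomes 0; next result becomes 22; next final value 27
28 and 27 differ, so these are not the same function on this domain.
verdict: not equivalent; witness: base=-4, step=-2, limit=-3


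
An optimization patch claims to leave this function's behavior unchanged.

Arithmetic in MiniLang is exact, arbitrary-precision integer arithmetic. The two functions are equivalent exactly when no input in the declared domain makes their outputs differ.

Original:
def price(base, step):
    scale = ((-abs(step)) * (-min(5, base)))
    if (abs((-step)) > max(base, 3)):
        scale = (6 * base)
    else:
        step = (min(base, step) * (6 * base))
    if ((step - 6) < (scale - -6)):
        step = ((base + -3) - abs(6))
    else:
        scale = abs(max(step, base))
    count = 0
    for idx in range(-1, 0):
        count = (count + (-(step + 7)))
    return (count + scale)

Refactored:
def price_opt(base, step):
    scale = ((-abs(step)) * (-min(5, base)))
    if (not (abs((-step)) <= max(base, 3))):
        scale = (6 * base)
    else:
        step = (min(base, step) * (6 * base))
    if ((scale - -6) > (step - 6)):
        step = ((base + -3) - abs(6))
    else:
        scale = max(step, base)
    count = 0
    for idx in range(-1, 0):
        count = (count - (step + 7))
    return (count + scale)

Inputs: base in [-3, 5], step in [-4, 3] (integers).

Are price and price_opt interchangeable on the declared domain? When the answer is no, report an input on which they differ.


These are not equivalent — on base=-3, step=-4 the outputs split (0 vs -6).
price: scale := -12 | (abs((-step)) > max(base, 3)): true | scale := -18 | ((step - 6) < (scale - -6)): false | scale := 3 | count := 0 | iter idx=-1: | count := -3 | result 0
price_opt: scale := -12 | (not (abs((-step)) <= max(base, 3))): true | scale := -18 | ((scale - -6) > (step - 6)): false | scale := -3 | count := 0 | iter idx=-1: | count := -3 | result -6
verdict: not equivalent; witness: base=-3, step=-4


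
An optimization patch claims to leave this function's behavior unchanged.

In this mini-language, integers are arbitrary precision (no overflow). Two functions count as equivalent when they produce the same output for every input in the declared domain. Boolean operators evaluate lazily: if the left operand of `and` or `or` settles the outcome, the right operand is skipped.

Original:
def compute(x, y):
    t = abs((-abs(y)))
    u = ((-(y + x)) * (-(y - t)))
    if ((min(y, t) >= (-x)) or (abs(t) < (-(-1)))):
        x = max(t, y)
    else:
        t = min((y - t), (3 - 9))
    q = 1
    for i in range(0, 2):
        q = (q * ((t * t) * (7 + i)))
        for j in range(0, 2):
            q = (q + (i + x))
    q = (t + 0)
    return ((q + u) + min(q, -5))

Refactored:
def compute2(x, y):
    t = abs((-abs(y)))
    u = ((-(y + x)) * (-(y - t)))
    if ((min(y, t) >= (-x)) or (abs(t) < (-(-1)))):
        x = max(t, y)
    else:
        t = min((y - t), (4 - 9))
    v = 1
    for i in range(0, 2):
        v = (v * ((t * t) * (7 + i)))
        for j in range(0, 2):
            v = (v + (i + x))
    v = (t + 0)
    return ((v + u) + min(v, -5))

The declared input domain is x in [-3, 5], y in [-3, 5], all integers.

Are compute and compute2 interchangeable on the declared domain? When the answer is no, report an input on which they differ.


Not equivalent: x=-3, y=-2 separates them (8 vs 10).
compute: t := 2 | u := 20 | ((min(y, t) >= (-x)) or (abs(t) < (-(-1)))): false | t := -6 | q := 1 | iter i=0: | q := 252 | iter j=0: | q := 249 | iter j=1: | q := 246 | iter i=1: | q := 70848 | iter j=0: | q := 70846 | iter j=1: | q := 70844 | q := -6 | result 8
compute2: t := 2 | u := 20 | ((min(y, t) >= (-x)) or (abs(t) < (-(-1)))): false | t := -5 | v := 1 | iter i=0: | v := 175 | iter j=0: | v := 172 | iter j=1: | v := 169 | iter i=1: | v := 33800 | iter j=0: | v := 33798 | iter j=1: | v := 33796 | v := -5 | result 10
verdict: not equivalent; witness: x=-3, y=-2


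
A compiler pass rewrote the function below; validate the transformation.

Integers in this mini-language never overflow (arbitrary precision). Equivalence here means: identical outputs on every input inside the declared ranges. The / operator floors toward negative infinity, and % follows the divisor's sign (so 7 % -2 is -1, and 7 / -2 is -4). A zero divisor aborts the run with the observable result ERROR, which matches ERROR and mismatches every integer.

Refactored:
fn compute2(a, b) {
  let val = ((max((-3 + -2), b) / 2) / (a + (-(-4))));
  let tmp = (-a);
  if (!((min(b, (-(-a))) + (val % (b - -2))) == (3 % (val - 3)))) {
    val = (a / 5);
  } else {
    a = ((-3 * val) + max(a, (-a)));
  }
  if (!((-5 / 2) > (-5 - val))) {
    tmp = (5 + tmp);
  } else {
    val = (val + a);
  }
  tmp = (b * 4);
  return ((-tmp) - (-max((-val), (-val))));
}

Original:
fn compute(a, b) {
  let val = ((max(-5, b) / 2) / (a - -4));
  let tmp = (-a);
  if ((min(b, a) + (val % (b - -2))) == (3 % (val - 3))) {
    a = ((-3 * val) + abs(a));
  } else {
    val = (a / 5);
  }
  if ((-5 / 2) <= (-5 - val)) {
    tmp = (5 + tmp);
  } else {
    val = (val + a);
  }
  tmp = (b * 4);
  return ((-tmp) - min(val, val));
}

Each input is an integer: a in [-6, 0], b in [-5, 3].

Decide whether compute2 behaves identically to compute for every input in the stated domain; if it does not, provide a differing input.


The two versions differ — the changes include comparison usage differs; arithmetic usage differs; min/max/abs usage differs; boolean connective usage differs; constant usage differs.
Tracing a=-3, b=-4: compute: val=-2, then tmp=3, then ((min(b, a) + (val % (b - -2))) == (3 % (val - 3))) is false, then val=-1, then ((-5 / 2) <= (-5 - val)) is false, then val=-4, then tmp=-16, then returns 20 | compute2: val=-2, then tmp=3, then (!((min(b, (-(-a))) + (val % (b - -2))) == (3 % (val - 3)))) is true, then val=-1, then (!((-5 / 2) > (-5 - val))) is false, then val=-4, then tmp=-16, then returns 20 — matching result 20.
Sweeping the whole domain (63 inputs) finds no disagreement.
verdict: equivalent


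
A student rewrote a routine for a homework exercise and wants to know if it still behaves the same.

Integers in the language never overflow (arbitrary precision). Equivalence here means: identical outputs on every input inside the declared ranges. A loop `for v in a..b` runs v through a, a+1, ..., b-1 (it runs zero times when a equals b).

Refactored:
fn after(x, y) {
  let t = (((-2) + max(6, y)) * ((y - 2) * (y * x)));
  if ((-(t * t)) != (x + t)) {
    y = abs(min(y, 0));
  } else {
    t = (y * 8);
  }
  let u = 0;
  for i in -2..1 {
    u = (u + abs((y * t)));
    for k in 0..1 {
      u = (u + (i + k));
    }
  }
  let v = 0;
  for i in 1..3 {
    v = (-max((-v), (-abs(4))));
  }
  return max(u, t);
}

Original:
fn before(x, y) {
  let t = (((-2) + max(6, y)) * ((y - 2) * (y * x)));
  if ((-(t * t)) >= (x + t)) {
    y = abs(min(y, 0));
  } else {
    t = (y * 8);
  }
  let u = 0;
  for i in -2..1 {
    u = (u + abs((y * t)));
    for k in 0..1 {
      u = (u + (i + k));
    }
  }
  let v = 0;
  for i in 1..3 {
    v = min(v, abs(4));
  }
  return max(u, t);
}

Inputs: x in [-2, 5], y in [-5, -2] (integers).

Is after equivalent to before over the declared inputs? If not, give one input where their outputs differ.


The rewrite breaks on x=-2, y=-5, where the results are 597 and 4197.
before: t=-280, then ((-(t * t)) >= (x + t)) is false, then t=-40, then u=0, then (i=-2), then u=200, then (k=0), then u=198, then (i=-1), then u=398, then (k=0), then u=397, then (i=0), then u=597, then (k=0), then u=597, then v=0, then (i=1), then v=0, then (i=2), then v=0, then returns 597
after: t=-280, then ((-(t * t)) != (x + t)) is true, then y=5, then u=0, then (i=-2), then u=1400, then (k=0), then u=1398, then (i=-1), then u=2798, then (k=0), then u=2797, then (i=0), then u=4197, then (k=0), then u=4197, then v=0, then (i=1), then v=0, then (i=2), then v=0, then returns 4197
verdict: not equivalent; witness: x=-2, y=-5


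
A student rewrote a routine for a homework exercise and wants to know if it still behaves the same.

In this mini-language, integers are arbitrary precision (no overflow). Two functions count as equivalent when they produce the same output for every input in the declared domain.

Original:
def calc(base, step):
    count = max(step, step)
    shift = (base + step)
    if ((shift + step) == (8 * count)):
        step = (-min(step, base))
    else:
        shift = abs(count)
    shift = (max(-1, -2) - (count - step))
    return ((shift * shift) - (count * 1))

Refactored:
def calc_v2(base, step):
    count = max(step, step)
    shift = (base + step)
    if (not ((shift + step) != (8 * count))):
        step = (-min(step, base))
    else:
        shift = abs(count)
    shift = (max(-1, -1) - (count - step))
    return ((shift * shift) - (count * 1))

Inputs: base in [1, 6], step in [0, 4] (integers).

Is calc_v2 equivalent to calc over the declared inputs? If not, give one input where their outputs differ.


The suspicious edit (`-2` became `-1`) never changes the result for any input inside the declared domain; all 30 inputs agree.
verdict: equivalent


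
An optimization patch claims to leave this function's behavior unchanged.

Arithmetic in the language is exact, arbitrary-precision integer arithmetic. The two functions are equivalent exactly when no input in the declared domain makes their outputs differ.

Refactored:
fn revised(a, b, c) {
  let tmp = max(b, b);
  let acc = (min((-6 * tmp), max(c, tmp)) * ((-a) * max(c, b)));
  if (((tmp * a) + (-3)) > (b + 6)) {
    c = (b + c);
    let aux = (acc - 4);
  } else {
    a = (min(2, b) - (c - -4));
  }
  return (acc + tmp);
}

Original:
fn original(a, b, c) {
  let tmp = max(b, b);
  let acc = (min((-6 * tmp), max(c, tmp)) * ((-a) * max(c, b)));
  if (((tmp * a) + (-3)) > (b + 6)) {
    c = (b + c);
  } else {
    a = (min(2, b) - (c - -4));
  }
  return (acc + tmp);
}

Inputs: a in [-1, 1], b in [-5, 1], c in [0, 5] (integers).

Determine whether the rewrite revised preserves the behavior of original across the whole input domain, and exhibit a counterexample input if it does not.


Side by side, the visible changes include: constant usage differs, and local variable names differ, and arithmetic usage differs, and statement counts differ.
Tracing a=0, b=-2, c=3: original: tmp = -2; acc = 0; (((tmp * a) + (-3)) > (b + 6)) -> false; a = -9; return -2 | revised: tmp = -2; acc = 0; (((tmp * a) + (-3)) > (b + 6)) -> false; a = -9; return -2 — matching result -2.
Across all 126 domain points the two functions coincide.
verdict: equivalent


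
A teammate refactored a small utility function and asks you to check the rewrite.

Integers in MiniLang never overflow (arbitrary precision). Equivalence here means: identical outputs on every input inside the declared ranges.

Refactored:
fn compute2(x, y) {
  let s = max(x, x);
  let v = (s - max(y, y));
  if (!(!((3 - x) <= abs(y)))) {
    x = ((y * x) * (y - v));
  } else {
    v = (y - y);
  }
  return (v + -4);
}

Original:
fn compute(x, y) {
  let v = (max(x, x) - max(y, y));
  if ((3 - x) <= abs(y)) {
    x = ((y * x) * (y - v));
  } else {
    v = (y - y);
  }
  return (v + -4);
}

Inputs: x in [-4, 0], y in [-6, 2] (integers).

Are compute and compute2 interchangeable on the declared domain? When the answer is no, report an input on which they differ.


The two versions differ — the changes include statement counts differ; and local variable names differ; and boolean connective usage differs.
One worked example (x=0, y=0) — compute: v = 0; ((3 - x) <= abs(y)) -> false; v = 0; return -4; compute2: s = 0; v = 0; (!(!((3 - x) <= abs(y)))) -> false; v = 0; return -4; agreement on -4.
Across all 45 domain points the two functions coincide.
verdict: equivalent


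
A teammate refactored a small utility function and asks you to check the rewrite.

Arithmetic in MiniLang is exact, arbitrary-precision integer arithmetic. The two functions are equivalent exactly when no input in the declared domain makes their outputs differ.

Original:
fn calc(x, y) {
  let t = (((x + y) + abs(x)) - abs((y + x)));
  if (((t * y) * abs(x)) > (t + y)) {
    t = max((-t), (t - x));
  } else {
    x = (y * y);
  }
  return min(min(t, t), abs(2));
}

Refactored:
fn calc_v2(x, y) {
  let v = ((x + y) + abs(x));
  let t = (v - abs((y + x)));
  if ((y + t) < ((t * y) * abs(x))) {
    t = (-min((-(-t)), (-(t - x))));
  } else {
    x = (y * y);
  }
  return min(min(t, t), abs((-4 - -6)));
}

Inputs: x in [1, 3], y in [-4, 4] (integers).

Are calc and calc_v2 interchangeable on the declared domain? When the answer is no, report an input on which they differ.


Side by side, the visible changes include: statement counts differ; and min/max/abs usage differs; and local variable names differ; and constant usage differs; and comparison usage differs; and arithmetic usage differs.
One worked example (x=1, y=-3) — calc: t = -3; (((t * y) * abs(x)) > (t + y)) -> true; t = 3; return 2; calc_v2: v = -1; t = -3; ((y + t) < ((t * y) * abs(x))) -> true; t = 3; return 2; agreement on 2.
An exhaustive pass over the 27 declared inputs shows identical outputs.
verdict: equivalent


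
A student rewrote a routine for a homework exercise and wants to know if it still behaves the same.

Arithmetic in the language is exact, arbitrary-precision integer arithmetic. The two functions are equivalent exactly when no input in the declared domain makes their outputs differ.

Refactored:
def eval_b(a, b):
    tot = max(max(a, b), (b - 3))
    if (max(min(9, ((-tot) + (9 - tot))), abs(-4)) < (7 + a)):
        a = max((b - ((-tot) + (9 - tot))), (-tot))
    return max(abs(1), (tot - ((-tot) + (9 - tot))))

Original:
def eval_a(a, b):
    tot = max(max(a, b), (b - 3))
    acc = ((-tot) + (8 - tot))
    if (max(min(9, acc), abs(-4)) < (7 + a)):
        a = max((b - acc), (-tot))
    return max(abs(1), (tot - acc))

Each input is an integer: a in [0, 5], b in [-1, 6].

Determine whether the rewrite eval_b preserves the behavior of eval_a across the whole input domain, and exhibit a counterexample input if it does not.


There is a counterexample at a=0, b=4: 4 on one side, 3 on the other.
eval_a: tot = 4; acc = 0; (max(min(9, acc), abs(-4)) < (7 + a)) -> true; a = 4; return 4
eval_b: tot = 4; (max(min(9, ((-tot) + (9 - tot))), abs(-4)) < (7 + a)) -> true; a = 3; return 3
verdict: not equivalent; witness: a=0, b=4


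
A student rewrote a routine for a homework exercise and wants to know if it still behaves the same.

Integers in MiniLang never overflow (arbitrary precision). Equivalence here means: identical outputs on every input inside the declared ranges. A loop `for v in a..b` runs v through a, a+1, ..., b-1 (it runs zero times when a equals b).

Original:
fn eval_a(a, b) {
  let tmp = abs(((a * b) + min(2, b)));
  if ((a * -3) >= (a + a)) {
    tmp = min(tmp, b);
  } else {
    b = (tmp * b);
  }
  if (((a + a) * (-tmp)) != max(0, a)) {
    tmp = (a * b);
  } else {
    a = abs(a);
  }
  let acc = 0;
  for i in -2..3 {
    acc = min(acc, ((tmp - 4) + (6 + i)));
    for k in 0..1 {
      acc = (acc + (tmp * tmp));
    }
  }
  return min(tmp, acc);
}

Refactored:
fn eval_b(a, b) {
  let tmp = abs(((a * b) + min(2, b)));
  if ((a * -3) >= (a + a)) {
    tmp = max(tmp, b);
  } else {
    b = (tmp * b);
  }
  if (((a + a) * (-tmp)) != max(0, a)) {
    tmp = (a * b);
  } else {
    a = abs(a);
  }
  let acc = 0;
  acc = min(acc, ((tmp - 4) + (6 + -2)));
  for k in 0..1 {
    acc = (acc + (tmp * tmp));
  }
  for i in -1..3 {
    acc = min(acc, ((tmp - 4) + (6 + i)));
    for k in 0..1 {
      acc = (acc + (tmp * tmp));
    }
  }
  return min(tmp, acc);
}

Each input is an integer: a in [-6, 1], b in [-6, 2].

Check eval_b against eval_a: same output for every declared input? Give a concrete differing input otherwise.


Run the pair on a=-1, b=-6.
eval_a: tmp becomes 0; next ((a * -3) >= (a + a)) evaluates to true; next tmp becomes -6; next (((a + a) * (-tmp)) != max(0, a)) evaluates to true; next tmp becomes 6; next acc becomes 0; next at i=-2:; next acc becomes 0; next at k=0:; next acc becomes 36; next at i=-1:; next acc becomes 7; next at k=0:; next acc becomes 43; next at i=0:; next acc becomes 8; next at k=0:; next acc becomes 44; next at i=1:; next acc becomes 9; next at k=0:; next acc becomes 45; next at i=2:; next acc becomes 10; next at k=0:; next acc becomes 46; next final value 6
eval_b: tmp becomes 0; next ((a * -3) >= (a + a)) evaluates to true; next tmp becomes 0; next (((a + a) * (-tmp)) != max(0, a)) evaluates to false; next a becomes 1; next acc becomes 0; next acc becomes 0; next at k=0:; next acc becomes 0; next at i=-1:; next acc becomes 0; next at k=0:; next acc becomes 0; next at i=0:; next acc becomes 0; next at k=0:; next acc becomes 0; next at i=1:; next acc becomes 0; next at k=0:; next acc becomes 0; next at i=2:; next acc becomes 0; next at k=0:; next acc becomes 0; next final value 0
6 vs 0 — the two versions disagree here.
verdict: not equivalent; witness: a=-1, b=-6


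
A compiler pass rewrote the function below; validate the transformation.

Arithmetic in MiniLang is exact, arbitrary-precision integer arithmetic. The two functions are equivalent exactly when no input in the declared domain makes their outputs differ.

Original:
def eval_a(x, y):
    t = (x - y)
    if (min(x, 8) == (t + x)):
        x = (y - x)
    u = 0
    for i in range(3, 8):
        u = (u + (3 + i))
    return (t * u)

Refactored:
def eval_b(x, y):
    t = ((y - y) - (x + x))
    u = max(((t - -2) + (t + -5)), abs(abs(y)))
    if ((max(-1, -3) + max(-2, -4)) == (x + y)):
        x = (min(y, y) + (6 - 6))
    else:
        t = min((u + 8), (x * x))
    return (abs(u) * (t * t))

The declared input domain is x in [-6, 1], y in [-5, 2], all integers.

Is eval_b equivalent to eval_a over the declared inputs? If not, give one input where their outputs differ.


Try x=-6, y=-5.
eval_a: t=-1, then (min(x, 8) == (t + x)) is false, then u=0, then (i=3), then u=6, then (i=4), then u=13, then (i=5), then u=21, then (i=6), then u=30, then (i=7), then u=40, then returns -40
eval_b: t=12, then u=21, then ((max(-1, -3) + max(-2, -4)) == (x + y)) is false, then t=29, then returns 17661
-40 vs 17661 — the two versions disagree here.
verdict: not equivalent; witness: x=-6, y=-5


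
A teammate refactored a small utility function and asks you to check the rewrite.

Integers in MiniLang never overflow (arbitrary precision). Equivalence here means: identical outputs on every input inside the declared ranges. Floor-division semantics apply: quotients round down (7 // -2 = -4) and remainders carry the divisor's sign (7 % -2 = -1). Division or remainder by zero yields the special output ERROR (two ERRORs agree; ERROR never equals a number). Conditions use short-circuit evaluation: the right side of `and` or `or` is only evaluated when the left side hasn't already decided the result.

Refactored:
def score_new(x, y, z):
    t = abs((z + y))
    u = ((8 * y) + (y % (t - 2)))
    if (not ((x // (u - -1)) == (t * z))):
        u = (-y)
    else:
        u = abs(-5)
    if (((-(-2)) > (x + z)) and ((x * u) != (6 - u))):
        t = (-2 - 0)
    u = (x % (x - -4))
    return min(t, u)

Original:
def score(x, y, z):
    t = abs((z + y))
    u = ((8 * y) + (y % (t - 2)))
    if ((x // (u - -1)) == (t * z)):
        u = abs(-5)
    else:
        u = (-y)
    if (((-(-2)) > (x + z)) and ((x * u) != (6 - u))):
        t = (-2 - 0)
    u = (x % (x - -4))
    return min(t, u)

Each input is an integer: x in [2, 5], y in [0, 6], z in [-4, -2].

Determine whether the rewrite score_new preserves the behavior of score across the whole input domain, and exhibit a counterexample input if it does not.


Changes here: boolean connective usage differs; the full 84-point sweep finds no disagreement.
verdict: equivalent


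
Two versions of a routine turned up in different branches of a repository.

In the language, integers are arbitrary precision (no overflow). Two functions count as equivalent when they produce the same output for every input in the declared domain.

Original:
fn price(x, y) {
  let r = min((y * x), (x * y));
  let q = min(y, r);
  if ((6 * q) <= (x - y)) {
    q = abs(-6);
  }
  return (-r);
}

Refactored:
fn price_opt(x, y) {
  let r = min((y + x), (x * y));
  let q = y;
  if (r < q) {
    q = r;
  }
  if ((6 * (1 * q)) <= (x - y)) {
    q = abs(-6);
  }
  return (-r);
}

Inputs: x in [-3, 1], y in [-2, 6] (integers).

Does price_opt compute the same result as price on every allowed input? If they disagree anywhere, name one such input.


Try x=-3, y=-2.
price: r := 6 | q := -2 | ((6 * q) <= (x - y)): true | q := 6 | result -6
price_opt: r := -5 | q := -2 | (r < q): true | q := -5 | ((6 * (1 * q)) <= (x - y)): true | q := 6 | result 5
-6 and 5 differ, so these are not the same function on this domain.
verdict: not equivalent; witness: x=-3, y=-2


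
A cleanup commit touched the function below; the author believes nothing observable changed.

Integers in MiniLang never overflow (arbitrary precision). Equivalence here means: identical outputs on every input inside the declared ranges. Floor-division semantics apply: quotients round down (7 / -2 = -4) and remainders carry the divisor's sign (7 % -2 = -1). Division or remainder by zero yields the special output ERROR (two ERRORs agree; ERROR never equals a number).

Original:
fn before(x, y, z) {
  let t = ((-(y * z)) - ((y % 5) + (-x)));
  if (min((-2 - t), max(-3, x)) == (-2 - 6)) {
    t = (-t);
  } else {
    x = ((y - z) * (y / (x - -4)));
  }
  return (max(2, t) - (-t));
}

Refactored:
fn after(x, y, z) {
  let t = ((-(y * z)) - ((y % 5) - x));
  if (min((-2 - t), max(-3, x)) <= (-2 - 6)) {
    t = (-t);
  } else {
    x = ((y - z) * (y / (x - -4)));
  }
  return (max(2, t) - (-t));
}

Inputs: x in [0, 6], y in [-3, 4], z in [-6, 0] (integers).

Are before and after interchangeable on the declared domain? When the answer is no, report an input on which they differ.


These are not equivalent — on x=0, y=2, z=-6 the outputs split (20 vs -8).
before: t = 10; (min((-2 - t), max(-3, x)) == (-2 - 6)) -> false; x = 0; return 20
after: t = 10; (min((-2 - t), max(-3, x)) <= (-2 - 6)) -> true; t = -10; return -8
verdict: not equivalent; witness: x=0, y=2, z=-6


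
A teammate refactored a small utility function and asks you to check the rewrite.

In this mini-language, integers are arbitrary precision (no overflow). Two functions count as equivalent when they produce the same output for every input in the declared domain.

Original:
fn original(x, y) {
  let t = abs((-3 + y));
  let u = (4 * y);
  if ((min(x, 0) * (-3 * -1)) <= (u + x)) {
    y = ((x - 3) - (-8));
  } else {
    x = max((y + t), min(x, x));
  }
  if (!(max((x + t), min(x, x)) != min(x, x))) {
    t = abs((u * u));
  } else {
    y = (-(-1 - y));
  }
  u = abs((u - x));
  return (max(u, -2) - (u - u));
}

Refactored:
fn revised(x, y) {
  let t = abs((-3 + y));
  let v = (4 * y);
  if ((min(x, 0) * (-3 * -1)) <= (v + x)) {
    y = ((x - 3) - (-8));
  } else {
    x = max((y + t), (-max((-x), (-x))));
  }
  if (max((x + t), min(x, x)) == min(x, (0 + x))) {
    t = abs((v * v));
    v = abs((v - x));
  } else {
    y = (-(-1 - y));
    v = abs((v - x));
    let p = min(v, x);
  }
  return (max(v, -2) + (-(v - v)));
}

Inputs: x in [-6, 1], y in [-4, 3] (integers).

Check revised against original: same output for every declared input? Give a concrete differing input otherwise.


Behavior is preserved: although constant usage differs; and comparison usage differs; and min/max/abs usage differs; and arithmetic usage differs; and local variable names differ; and statement counts differ; and boolean connective usage differs, the outputs never diverge.
One worked example (x=-5, y=-3) — original: t := 6 | u := -12 | ((min(x, 0) * (-3 * -1)) <= (u + x)): false | x := 3 | (!(max((x + t), min(x, x)) != min(x, x))): false | y := -2 | u := 15 | result 15; revised: t := 6 | v := -12 | ((min(x, 0) * (-3 * -1)) <= (v + x)): false | x := 3 | (max((x + t), min(x, x)) == min(x, (0 + x))): false | y := -2 | v := 15 | p := 3 | result 15; agreement on 15.
Sweeping the whole domain (64 inputs) finds no disagreement.
verdict: equivalent


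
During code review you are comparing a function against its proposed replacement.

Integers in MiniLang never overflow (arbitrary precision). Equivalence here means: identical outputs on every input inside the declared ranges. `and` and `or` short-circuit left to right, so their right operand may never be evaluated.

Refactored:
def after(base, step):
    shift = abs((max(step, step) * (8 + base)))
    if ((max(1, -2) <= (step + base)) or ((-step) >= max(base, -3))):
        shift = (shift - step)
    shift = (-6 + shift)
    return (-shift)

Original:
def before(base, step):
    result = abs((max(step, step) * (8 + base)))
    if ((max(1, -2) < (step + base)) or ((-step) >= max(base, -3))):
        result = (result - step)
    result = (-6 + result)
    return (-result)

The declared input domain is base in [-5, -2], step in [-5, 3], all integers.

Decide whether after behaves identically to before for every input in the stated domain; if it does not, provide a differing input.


Take base=-2, step=3.
before: result := 18 | ((max(1, -2) < (step + base)) or ((-step) >= max(base, -3))): false | result := 12 | result -12
after: shift := 18 | ((max(1, -2) <= (step + base)) or ((-step) >= max(base, -3))): true | shift := 15 | shift := 9 | result -9
-12 != -9, so the rewrite changes behavior.
verdict: not equivalent; witness: base=-2, step=3


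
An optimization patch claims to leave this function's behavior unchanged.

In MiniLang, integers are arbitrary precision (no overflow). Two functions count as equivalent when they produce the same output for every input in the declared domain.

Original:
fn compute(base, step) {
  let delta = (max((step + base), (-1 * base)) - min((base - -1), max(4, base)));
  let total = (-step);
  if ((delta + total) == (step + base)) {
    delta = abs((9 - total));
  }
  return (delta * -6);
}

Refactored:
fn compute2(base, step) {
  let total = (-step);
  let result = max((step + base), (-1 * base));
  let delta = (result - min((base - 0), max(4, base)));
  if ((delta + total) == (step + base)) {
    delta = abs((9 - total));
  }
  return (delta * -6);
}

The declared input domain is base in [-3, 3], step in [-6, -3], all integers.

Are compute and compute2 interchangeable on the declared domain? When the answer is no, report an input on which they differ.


On input base=-3, step=-6, compute returns -30 while compute2 returns -36.
verdict: not equivalent; witness: base=-3, step=-6
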